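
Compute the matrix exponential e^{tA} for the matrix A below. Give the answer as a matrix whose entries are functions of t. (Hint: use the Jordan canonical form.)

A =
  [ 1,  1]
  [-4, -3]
e^{tA} =
  [2*t*exp(-t) + exp(-t), t*exp(-t)]
  [-4*t*exp(-t), -2*t*exp(-t) + exp(-t)]

Strategy: write A = P · J · P⁻¹ where J is a Jordan canonical form, so e^{tA} = P · e^{tJ} · P⁻¹, and e^{tJ} can be computed block-by-block.

A has Jordan form
J =
  [-1,  1]
  [ 0, -1]
(up to reordering of blocks).

Per-block formulas:
  For a 2×2 Jordan block J_2(-1): exp(t · J_2(-1)) = e^(-1t)·(I + t·N), where N is the 2×2 nilpotent shift.

After assembling e^{tJ} and conjugating by P, we get:

e^{tA} =
  [2*t*exp(-t) + exp(-t), t*exp(-t)]
  [-4*t*exp(-t), -2*t*exp(-t) + exp(-t)]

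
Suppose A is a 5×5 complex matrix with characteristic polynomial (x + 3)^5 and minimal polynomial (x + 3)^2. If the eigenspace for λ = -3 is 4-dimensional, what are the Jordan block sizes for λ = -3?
Block sizes for λ = -3: [2, 1, 1, 1]

Step 1 — from the characteristic polynomial, algebraic multiplicity of λ = -3 is 5. From dim ker(A − (-3)·I) = 4, there are exactly 4 Jordan blocks for λ = -3.
Step 2 — from the minimal polynomial, the factor (x + 3)^2 tells us the largest block for λ = -3 has size 2.
Step 3 — with total size 5, 4 blocks, and largest block 2, the block sizes (in nonincreasing order) are [2, 1, 1, 1].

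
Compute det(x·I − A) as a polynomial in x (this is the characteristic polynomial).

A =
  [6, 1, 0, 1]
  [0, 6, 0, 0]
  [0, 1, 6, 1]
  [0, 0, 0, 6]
x^4 - 24*x^3 + 216*x^2 - 864*x + 1296

Expanding det(x·I − A) (e.g. by cofactor expansion or by noting that A is similar to its Jordan form J, which has the same characteristic polynomial as A) gives
  χ_A(x) = x^4 - 24*x^3 + 216*x^2 - 864*x + 1296
which factors as (x - 6)^4. The eigenvalues (with algebraic multiplicities) are λ = 6 with multiplicity 4.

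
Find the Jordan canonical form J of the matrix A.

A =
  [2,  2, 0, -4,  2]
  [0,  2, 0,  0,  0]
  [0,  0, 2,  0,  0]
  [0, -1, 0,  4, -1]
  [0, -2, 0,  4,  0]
J_2(2) ⊕ J_1(2) ⊕ J_1(2) ⊕ J_1(2)

The characteristic polynomial is
  det(x·I − A) = x^5 - 10*x^4 + 40*x^3 - 80*x^2 + 80*x - 32 = (x - 2)^5

Eigenvalues and multiplicities (the geometric multiplicity of λ is n − rank(A − λI), which equals the number of Jordan blocks for λ):
  λ = 2: algebraic multiplicity = 5, geometric multiplicity = 4

Determining the block sizes for each eigenvalue:
  λ = 2: 4 blocks summing to 5 forces exactly one block of size 2 and the rest size 1 → block sizes [2, 1, 1, 1]

Assembling the blocks gives a Jordan form
J =
  [2, 1, 0, 0, 0]
  [0, 2, 0, 0, 0]
  [0, 0, 2, 0, 0]
  [0, 0, 0, 2, 0]
  [0, 0, 0, 0, 2]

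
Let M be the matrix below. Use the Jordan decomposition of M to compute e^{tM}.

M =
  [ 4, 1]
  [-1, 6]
e^{tM} =
  [-t*exp(5*t) + exp(5*t), t*exp(5*t)]
  [-t*exp(5*t), t*exp(5*t) + exp(5*t)]

Strategy: write M = P · J · P⁻¹ where J is a Jordan canonical form, so e^{tM} = P · e^{tJ} · P⁻¹, and e^{tJ} can be computed block-by-block.

M has Jordan form
J =
  [5, 1]
  [0, 5]
(up to reordering of blocks).

Per-block formulas:
  For a 2×2 Jordan block J_2(5): exp(t · J_2(5)) = e^(5t)·(I + t·N), where N is the 2×2 nilpotent shift.

After assembling e^{tJ} and conjugating by P, we get:

e^{tM} =
  [-t*exp(5*t) + exp(5*t), t*exp(5*t)]
  [-t*exp(5*t), t*exp(5*t) + exp(5*t)]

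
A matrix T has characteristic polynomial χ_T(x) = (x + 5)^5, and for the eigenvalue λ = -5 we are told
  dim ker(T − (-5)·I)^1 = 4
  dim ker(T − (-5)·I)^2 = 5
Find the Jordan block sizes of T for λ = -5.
Block sizes for λ = -5: [2, 1, 1, 1]

From the dimensions of kernels of powers, the number of Jordan blocks of size at least j is d_j − d_{j−1} where d_j = dim ker(N^j) (with d_0 = 0). Computing the differences gives [4, 1].
The number of blocks of size exactly k is (#blocks of size ≥ k) − (#blocks of size ≥ k + 1), so the partition is: 3 block(s) of size 1, 1 block(s) of size 2.
In nonincreasing order the block sizes are [2, 1, 1, 1].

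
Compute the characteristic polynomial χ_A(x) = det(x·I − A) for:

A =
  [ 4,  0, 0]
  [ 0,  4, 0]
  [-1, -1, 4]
x^3 - 12*x^2 + 48*x - 64

Expanding det(x·I − A) (e.g. by cofactor expansion or by noting that A is similar to its Jordan form J, which has the same characteristic polynomial as A) gives
  χ_A(x) = x^3 - 12*x^2 + 48*x - 64
which factors as (x - 4)^3. The eigenvalues (with algebraic multiplicities) are λ = 4 with multiplicity 3.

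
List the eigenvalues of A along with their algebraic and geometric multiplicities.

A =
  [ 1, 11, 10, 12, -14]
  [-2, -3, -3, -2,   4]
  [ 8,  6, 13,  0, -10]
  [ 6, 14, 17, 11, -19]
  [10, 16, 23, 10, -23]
λ = -1: alg = 3, geom = 1; λ = 1: alg = 2, geom = 1

Step 1 — factor the characteristic polynomial to read off the algebraic multiplicities:
  χ_A(x) = (x - 1)^2*(x + 1)^3

Step 2 — compute geometric multiplicities via the rank-nullity identity g(λ) = n − rank(A − λI):
  rank(A − (-1)·I) = 4, so dim ker(A − (-1)·I) = n − 4 = 1
  rank(A − (1)·I) = 4, so dim ker(A − (1)·I) = n − 4 = 1

Summary:
  λ = -1: algebraic multiplicity = 3, geometric multiplicity = 1
  λ = 1: algebraic multiplicity = 2, geometric multiplicity = 1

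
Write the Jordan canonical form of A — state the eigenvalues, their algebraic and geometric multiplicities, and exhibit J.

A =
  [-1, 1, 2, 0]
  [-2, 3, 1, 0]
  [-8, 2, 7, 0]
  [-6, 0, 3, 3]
J_3(3) ⊕ J_1(3)

The characteristic polynomial is
  det(x·I − A) = x^4 - 12*x^3 + 54*x^2 - 108*x + 81 = (x - 3)^4

Eigenvalues and multiplicities (the geometric multiplicity of λ is n − rank(A − λI), which equals the number of Jordan blocks for λ):
  λ = 3: algebraic multiplicity = 4, geometric multiplicity = 2

Determining the block sizes for each eigenvalue:
  λ = 3: with am = 4 and gm = 2, the partition is not yet determined (e.g. several partitions of 4 into 2 parts exist). Let N = A − (3)·I. Computing rank(N^1) = 2, rank(N^2) = 1, rank(N^3) = 0; the number of blocks of size ≥ j is rank(N^{j−1}) − rank(N^j), giving [2, 1, 1]. So we have 1 block(s) of size 3, 1 block(s) of size 1 → block sizes [3, 1]

Assembling the blocks gives a Jordan form
J =
  [3, 1, 0, 0]
  [0, 3, 1, 0]
  [0, 0, 3, 0]
  [0, 0, 0, 3]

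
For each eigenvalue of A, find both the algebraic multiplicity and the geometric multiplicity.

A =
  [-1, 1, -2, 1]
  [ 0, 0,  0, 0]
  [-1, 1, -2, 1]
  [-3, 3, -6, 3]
λ = 0: alg = 4, geom = 3

Step 1 — factor the characteristic polynomial to read off the algebraic multiplicities:
  χ_A(x) = x^4

Step 2 — compute geometric multiplicities via the rank-nullity identity g(λ) = n − rank(A − λI):
  rank(A − (0)·I) = 1, so dim ker(A − (0)·I) = n − 1 = 3

Summary:
  λ = 0: algebraic multiplicity = 4, geometric multiplicity = 3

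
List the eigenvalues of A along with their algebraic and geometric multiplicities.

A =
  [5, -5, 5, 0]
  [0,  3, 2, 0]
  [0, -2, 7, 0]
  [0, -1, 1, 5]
λ = 5: alg = 4, geom = 3

Step 1 — factor the characteristic polynomial to read off the algebraic multiplicities:
  χ_A(x) = (x - 5)^4

Step 2 — compute geometric multiplicities via the rank-nullity identity g(λ) = n − rank(A − λI):
  rank(A − (5)·I) = 1, so dim ker(A − (5)·I) = n − 1 = 3

Summary:
  λ = 5: algebraic multiplicity = 4, geometric multiplicity = 3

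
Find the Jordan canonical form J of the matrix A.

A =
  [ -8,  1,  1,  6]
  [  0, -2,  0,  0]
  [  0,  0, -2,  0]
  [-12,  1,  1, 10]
J_2(-2) ⊕ J_1(-2) ⊕ J_1(4)

The characteristic polynomial is
  det(x·I − A) = x^4 + 2*x^3 - 12*x^2 - 40*x - 32 = (x - 4)*(x + 2)^3

Eigenvalues and multiplicities (the geometric multiplicity of λ is n − rank(A − λI), which equals the number of Jordan blocks for λ):
  λ = -2: algebraic multiplicity = 3, geometric multiplicity = 2
  λ = 4: algebraic multiplicity = 1, geometric multiplicity = 1

Determining the block sizes for each eigenvalue:
  λ = -2: 2 blocks summing to 3 forces exactly one block of size 2 and the rest size 1 → block sizes [2, 1]
  λ = 4: one block (gm = 1), so the single block has size am = 1 → block sizes [1]

Assembling the blocks gives a Jordan form
J =
  [-2,  1,  0, 0]
  [ 0, -2,  0, 0]
  [ 0,  0, -2, 0]
  [ 0,  0,  0, 4]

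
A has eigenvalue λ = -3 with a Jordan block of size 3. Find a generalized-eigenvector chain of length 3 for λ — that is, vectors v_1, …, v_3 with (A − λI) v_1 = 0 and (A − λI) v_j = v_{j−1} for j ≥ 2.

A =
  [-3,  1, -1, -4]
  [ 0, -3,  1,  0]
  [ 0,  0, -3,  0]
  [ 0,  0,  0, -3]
A Jordan chain for λ = -3 of length 3:
v_1 = (1, 0, 0, 0)ᵀ
v_2 = (-1, 1, 0, 0)ᵀ
v_3 = (0, 0, 1, 0)ᵀ

Let N = A − (-3)·I. We want v_3 with N^3 v_3 = 0 but N^2 v_3 ≠ 0; then v_{j-1} := N · v_j for j = 3, …, 2.

Pick v_3 = (0, 0, 1, 0)ᵀ.
Then v_2 = N · v_3 = (-1, 1, 0, 0)ᵀ.
Then v_1 = N · v_2 = (1, 0, 0, 0)ᵀ.

Sanity check: (A − (-3)·I) v_1 = (0, 0, 0, 0)ᵀ = 0. ✓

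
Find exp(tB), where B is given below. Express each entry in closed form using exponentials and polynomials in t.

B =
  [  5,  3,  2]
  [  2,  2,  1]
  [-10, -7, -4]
e^{tB} =
  [t^2*exp(t) + 4*t*exp(t) + exp(t), t^2*exp(t)/2 + 3*t*exp(t), t^2*exp(t)/2 + 2*t*exp(t)]
  [2*t*exp(t), t*exp(t) + exp(t), t*exp(t)]
  [-2*t^2*exp(t) - 10*t*exp(t), -t^2*exp(t) - 7*t*exp(t), -t^2*exp(t) - 5*t*exp(t) + exp(t)]

Strategy: write B = P · J · P⁻¹ where J is a Jordan canonical form, so e^{tB} = P · e^{tJ} · P⁻¹, and e^{tJ} can be computed block-by-block.

B has Jordan form
J =
  [1, 1, 0]
  [0, 1, 1]
  [0, 0, 1]
(up to reordering of blocks).

Per-block formulas:
  For a 3×3 Jordan block J_3(1): exp(t · J_3(1)) = e^(1t)·(I + t·N + (t^2/2)·N^2), where N is the 3×3 nilpotent shift.

After assembling e^{tJ} and conjugating by P, we get:

e^{tB} =
  [t^2*exp(t) + 4*t*exp(t) + exp(t), t^2*exp(t)/2 + 3*t*exp(t), t^2*exp(t)/2 + 2*t*exp(t)]
  [2*t*exp(t), t*exp(t) + exp(t), t*exp(t)]
  [-2*t^2*exp(t) - 10*t*exp(t), -t^2*exp(t) - 7*t*exp(t), -t^2*exp(t) - 5*t*exp(t) + exp(t)]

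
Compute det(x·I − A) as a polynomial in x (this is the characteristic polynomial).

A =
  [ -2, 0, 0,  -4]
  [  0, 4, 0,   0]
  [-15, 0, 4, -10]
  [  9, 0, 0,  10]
x^4 - 16*x^3 + 96*x^2 - 256*x + 256

Expanding det(x·I − A) (e.g. by cofactor expansion or by noting that A is similar to its Jordan form J, which has the same characteristic polynomial as A) gives
  χ_A(x) = x^4 - 16*x^3 + 96*x^2 - 256*x + 256
which factors as (x - 4)^4. The eigenvalues (with algebraic multiplicities) are λ = 4 with multiplicity 4.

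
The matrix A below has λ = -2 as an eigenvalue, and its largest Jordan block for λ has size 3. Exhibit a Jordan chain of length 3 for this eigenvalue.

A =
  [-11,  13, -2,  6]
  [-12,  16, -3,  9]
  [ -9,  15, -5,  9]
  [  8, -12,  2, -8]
A Jordan chain for λ = -2 of length 3:
v_1 = (-9, -9, 0, 6)ᵀ
v_2 = (-9, -12, -9, 8)ᵀ
v_3 = (1, 0, 0, 0)ᵀ

Let N = A − (-2)·I. We want v_3 with N^3 v_3 = 0 but N^2 v_3 ≠ 0; then v_{j-1} := N · v_j for j = 3, …, 2.

Pick v_3 = (1, 0, 0, 0)ᵀ.
Then v_2 = N · v_3 = (-9, -12, -9, 8)ᵀ.
Then v_1 = N · v_2 = (-9, -9, 0, 6)ᵀ.

Sanity check: (A − (-2)·I) v_1 = (0, 0, 0, 0)ᵀ = 0. ✓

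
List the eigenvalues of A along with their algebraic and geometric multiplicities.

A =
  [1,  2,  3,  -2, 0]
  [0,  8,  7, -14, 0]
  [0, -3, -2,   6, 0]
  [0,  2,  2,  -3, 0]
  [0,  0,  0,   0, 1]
λ = 1: alg = 5, geom = 3

Step 1 — factor the characteristic polynomial to read off the algebraic multiplicities:
  χ_A(x) = (x - 1)^5

Step 2 — compute geometric multiplicities via the rank-nullity identity g(λ) = n − rank(A − λI):
  rank(A − (1)·I) = 2, so dim ker(A − (1)·I) = n − 2 = 3

Summary:
  λ = 1: algebraic multiplicity = 5, geometric multiplicity = 3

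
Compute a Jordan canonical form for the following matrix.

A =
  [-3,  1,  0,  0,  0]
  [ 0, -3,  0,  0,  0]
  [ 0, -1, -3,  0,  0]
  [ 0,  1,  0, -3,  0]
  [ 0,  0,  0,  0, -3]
J_2(-3) ⊕ J_1(-3) ⊕ J_1(-3) ⊕ J_1(-3)

The characteristic polynomial is
  det(x·I − A) = x^5 + 15*x^4 + 90*x^3 + 270*x^2 + 405*x + 243 = (x + 3)^5

Eigenvalues and multiplicities (the geometric multiplicity of λ is n − rank(A − λI), which equals the number of Jordan blocks for λ):
  λ = -3: algebraic multiplicity = 5, geometric multiplicity = 4

Determining the block sizes for each eigenvalue:
  λ = -3: 4 blocks summing to 5 forces exactly one block of size 2 and the rest size 1 → block sizes [2, 1, 1, 1]

Assembling the blocks gives a Jordan form
J =
  [-3,  1,  0,  0,  0]
  [ 0, -3,  0,  0,  0]
  [ 0,  0, -3,  0,  0]
  [ 0,  0,  0, -3,  0]
  [ 0,  0,  0,  0, -3]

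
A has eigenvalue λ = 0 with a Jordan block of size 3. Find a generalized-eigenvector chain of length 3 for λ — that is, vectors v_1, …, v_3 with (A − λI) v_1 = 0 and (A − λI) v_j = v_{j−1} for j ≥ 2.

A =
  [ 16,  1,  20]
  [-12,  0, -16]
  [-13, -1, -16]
A Jordan chain for λ = 0 of length 3:
v_1 = (-16, 16, 12)ᵀ
v_2 = (16, -12, -13)ᵀ
v_3 = (1, 0, 0)ᵀ

Let N = A − (0)·I. We want v_3 with N^3 v_3 = 0 but N^2 v_3 ≠ 0; then v_{j-1} := N · v_j for j = 3, …, 2.

Pick v_3 = (1, 0, 0)ᵀ.
Then v_2 = N · v_3 = (16, -12, -13)ᵀ.
Then v_1 = N · v_2 = (-16, 16, 12)ᵀ.

Sanity check: (A − (0)·I) v_1 = (0, 0, 0)ᵀ = 0. ✓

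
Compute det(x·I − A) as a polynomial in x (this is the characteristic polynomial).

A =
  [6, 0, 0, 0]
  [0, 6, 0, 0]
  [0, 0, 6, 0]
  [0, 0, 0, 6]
x^4 - 24*x^3 + 216*x^2 - 864*x + 1296

Expanding det(x·I − A) (e.g. by cofactor expansion or by noting that A is similar to its Jordan form J, which has the same characteristic polynomial as A) gives
  χ_A(x) = x^4 - 24*x^3 + 216*x^2 - 864*x + 1296
which factors as (x - 6)^4. The eigenvalues (with algebraic multiplicities) are λ = 6 with multiplicity 4.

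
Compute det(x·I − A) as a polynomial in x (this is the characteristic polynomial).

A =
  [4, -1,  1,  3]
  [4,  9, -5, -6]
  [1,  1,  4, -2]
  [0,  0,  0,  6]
x^4 - 23*x^3 + 198*x^2 - 756*x + 1080

Expanding det(x·I − A) (e.g. by cofactor expansion or by noting that A is similar to its Jordan form J, which has the same characteristic polynomial as A) gives
  χ_A(x) = x^4 - 23*x^3 + 198*x^2 - 756*x + 1080
which factors as (x - 6)^3*(x - 5). The eigenvalues (with algebraic multiplicities) are λ = 5 with multiplicity 1, λ = 6 with multiplicity 3.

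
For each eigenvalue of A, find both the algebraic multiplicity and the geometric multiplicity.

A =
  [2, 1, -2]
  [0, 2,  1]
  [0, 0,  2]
λ = 2: alg = 3, geom = 1

Step 1 — factor the characteristic polynomial to read off the algebraic multiplicities:
  χ_A(x) = (x - 2)^3

Step 2 — compute geometric multiplicities via the rank-nullity identity g(λ) = n − rank(A − λI):
  rank(A − (2)·I) = 2, so dim ker(A − (2)·I) = n − 2 = 1

Summary:
  λ = 2: algebraic multiplicity = 3, geometric multiplicity = 1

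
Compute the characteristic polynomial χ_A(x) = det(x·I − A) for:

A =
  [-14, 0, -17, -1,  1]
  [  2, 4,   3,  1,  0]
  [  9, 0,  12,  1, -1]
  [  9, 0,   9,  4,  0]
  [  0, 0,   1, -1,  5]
x^5 - 11*x^4 + 16*x^3 + 224*x^2 - 1024*x + 1280

Expanding det(x·I − A) (e.g. by cofactor expansion or by noting that A is similar to its Jordan form J, which has the same characteristic polynomial as A) gives
  χ_A(x) = x^5 - 11*x^4 + 16*x^3 + 224*x^2 - 1024*x + 1280
which factors as (x - 4)^4*(x + 5). The eigenvalues (with algebraic multiplicities) are λ = -5 with multiplicity 1, λ = 4 with multiplicity 4.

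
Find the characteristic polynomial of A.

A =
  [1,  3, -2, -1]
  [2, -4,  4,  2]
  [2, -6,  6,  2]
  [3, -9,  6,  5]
x^4 - 8*x^3 + 24*x^2 - 32*x + 16

Expanding det(x·I − A) (e.g. by cofactor expansion or by noting that A is similar to its Jordan form J, which has the same characteristic polynomial as A) gives
  χ_A(x) = x^4 - 8*x^3 + 24*x^2 - 32*x + 16
which factors as (x - 2)^4. The eigenvalues (with algebraic multiplicities) are λ = 2 with multiplicity 4.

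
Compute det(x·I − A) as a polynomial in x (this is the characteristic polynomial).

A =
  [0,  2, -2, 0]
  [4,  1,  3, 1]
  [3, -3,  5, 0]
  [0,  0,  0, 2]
x^4 - 8*x^3 + 24*x^2 - 32*x + 16

Expanding det(x·I − A) (e.g. by cofactor expansion or by noting that A is similar to its Jordan form J, which has the same characteristic polynomial as A) gives
  χ_A(x) = x^4 - 8*x^3 + 24*x^2 - 32*x + 16
which factors as (x - 2)^4. The eigenvalues (with algebraic multiplicities) are λ = 2 with multiplicity 4.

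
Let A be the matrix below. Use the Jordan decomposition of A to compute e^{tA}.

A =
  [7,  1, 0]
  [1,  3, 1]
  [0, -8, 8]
e^{tA} =
  [t^2*exp(6*t) + t*exp(6*t) + exp(6*t), -t^2*exp(6*t) + t*exp(6*t), t^2*exp(6*t)/2]
  [-t^2*exp(6*t) + t*exp(6*t), t^2*exp(6*t) - 3*t*exp(6*t) + exp(6*t), -t^2*exp(6*t)/2 + t*exp(6*t)]
  [-4*t^2*exp(6*t), 4*t^2*exp(6*t) - 8*t*exp(6*t), -2*t^2*exp(6*t) + 2*t*exp(6*t) + exp(6*t)]

Strategy: write A = P · J · P⁻¹ where J is a Jordan canonical form, so e^{tA} = P · e^{tJ} · P⁻¹, and e^{tJ} can be computed block-by-block.

A has Jordan form
J =
  [6, 1, 0]
  [0, 6, 1]
  [0, 0, 6]
(up to reordering of blocks).

Per-block formulas:
  For a 3×3 Jordan block J_3(6): exp(t · J_3(6)) = e^(6t)·(I + t·N + (t^2/2)·N^2), where N is the 3×3 nilpotent shift.

After assembling e^{tJ} and conjugating by P, we get:

e^{tA} =
  [t^2*exp(6*t) + t*exp(6*t) + exp(6*t), -t^2*exp(6*t) + t*exp(6*t), t^2*exp(6*t)/2]
  [-t^2*exp(6*t) + t*exp(6*t), t^2*exp(6*t) - 3*t*exp(6*t) + exp(6*t), -t^2*exp(6*t)/2 + t*exp(6*t)]
  [-4*t^2*exp(6*t), 4*t^2*exp(6*t) - 8*t*exp(6*t), -2*t^2*exp(6*t) + 2*t*exp(6*t) + exp(6*t)]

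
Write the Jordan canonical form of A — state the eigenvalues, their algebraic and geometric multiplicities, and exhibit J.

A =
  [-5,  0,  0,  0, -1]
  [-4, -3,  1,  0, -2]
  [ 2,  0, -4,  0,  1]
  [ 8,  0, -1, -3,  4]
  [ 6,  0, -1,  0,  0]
J_3(-3) ⊕ J_1(-3) ⊕ J_1(-3)

The characteristic polynomial is
  det(x·I − A) = x^5 + 15*x^4 + 90*x^3 + 270*x^2 + 405*x + 243 = (x + 3)^5

Eigenvalues and multiplicities (the geometric multiplicity of λ is n − rank(A − λI), which equals the number of Jordan blocks for λ):
  λ = -3: algebraic multiplicity = 5, geometric multiplicity = 3

Determining the block sizes for each eigenvalue:
  λ = -3: with am = 5 and gm = 3, the partition is not yet determined (e.g. several partitions of 5 into 3 parts exist). Let N = A − (-3)·I. Computing rank(N^1) = 2, rank(N^2) = 1, rank(N^3) = 0; the number of blocks of size ≥ j is rank(N^{j−1}) − rank(N^j), giving [3, 1, 1]. So we have 1 block(s) of size 3, 2 block(s) of size 1 → block sizes [3, 1, 1]

Assembling the blocks gives a Jordan form
J =
  [-3,  1,  0,  0,  0]
  [ 0, -3,  1,  0,  0]
  [ 0,  0, -3,  0,  0]
  [ 0,  0,  0, -3,  0]
  [ 0,  0,  0,  0, -3]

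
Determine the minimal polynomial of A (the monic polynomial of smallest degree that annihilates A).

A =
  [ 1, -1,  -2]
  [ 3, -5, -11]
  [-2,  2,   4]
x^3

The characteristic polynomial is χ_A(x) = x^3, so the eigenvalues are known. The minimal polynomial is
  m_A(x) = Π_λ (x − λ)^{k_λ}
where k_λ is the size of the *largest* Jordan block for λ (equivalently, the smallest k with (A − λI)^k v = 0 for every generalised eigenvector v of λ).

  λ = 0: largest Jordan block has size 3, contributing (x − 0)^3

So m_A(x) = x^3 = x^3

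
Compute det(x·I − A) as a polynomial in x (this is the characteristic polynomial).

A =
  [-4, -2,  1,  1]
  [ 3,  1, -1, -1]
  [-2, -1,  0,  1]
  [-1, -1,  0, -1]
x^4 + 4*x^3 + 6*x^2 + 4*x + 1

Expanding det(x·I − A) (e.g. by cofactor expansion or by noting that A is similar to its Jordan form J, which has the same characteristic polynomial as A) gives
  χ_A(x) = x^4 + 4*x^3 + 6*x^2 + 4*x + 1
which factors as (x + 1)^4. The eigenvalues (with algebraic multiplicities) are λ = -1 with multiplicity 4.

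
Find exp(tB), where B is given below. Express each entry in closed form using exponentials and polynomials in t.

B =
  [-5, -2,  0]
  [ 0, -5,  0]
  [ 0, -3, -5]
e^{tB} =
  [exp(-5*t), -2*t*exp(-5*t), 0]
  [0, exp(-5*t), 0]
  [0, -3*t*exp(-5*t), exp(-5*t)]

Strategy: write B = P · J · P⁻¹ where J is a Jordan canonical form, so e^{tB} = P · e^{tJ} · P⁻¹, and e^{tJ} can be computed block-by-block.

B has Jordan form
J =
  [-5,  1,  0]
  [ 0, -5,  0]
  [ 0,  0, -5]
(up to reordering of blocks).

Per-block formulas:
  For a 1×1 block at λ = -5: exp(t · [-5]) = [e^(-5t)].
  For a 2×2 Jordan block J_2(-5): exp(t · J_2(-5)) = e^(-5t)·(I + t·N), where N is the 2×2 nilpotent shift.

After assembling e^{tJ} and conjugating by P, we get:

e^{tB} =
  [exp(-5*t), -2*t*exp(-5*t), 0]
  [0, exp(-5*t), 0]
  [0, -3*t*exp(-5*t), exp(-5*t)]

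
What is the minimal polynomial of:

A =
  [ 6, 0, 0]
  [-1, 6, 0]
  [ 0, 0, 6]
x^2 - 12*x + 36

The characteristic polynomial is χ_A(x) = (x - 6)^3, so the eigenvalues are known. The minimal polynomial is
  m_A(x) = Π_λ (x − λ)^{k_λ}
where k_λ is the size of the *largest* Jordan block for λ (equivalently, the smallest k with (A − λI)^k v = 0 for every generalised eigenvector v of λ).

  λ = 6: largest Jordan block has size 2, contributing (x − 6)^2

So m_A(x) = (x - 6)^2 = x^2 - 12*x + 36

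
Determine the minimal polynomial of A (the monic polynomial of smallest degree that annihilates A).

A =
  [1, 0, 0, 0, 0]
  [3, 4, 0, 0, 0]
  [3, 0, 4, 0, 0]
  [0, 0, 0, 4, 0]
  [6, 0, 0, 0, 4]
x^2 - 5*x + 4

The characteristic polynomial is χ_A(x) = (x - 4)^4*(x - 1), so the eigenvalues are known. The minimal polynomial is
  m_A(x) = Π_λ (x − λ)^{k_λ}
where k_λ is the size of the *largest* Jordan block for λ (equivalently, the smallest k with (A − λI)^k v = 0 for every generalised eigenvector v of λ).

  λ = 1: largest Jordan block has size 1, contributing (x − 1)
  λ = 4: largest Jordan block has size 1, contributing (x − 4)

So m_A(x) = (x - 4)*(x - 1) = x^2 - 5*x + 4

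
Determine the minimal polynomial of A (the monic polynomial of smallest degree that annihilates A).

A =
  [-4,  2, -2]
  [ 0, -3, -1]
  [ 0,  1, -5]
x^2 + 8*x + 16

The characteristic polynomial is χ_A(x) = (x + 4)^3, so the eigenvalues are known. The minimal polynomial is
  m_A(x) = Π_λ (x − λ)^{k_λ}
where k_λ is the size of the *largest* Jordan block for λ (equivalently, the smallest k with (A − λI)^k v = 0 for every generalised eigenvector v of λ).

  λ = -4: largest Jordan block has size 2, contributing (x + 4)^2

So m_A(x) = (x + 4)^2 = x^2 + 8*x + 16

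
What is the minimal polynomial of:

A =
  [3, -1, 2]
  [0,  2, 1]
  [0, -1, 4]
x^3 - 9*x^2 + 27*x - 27

The characteristic polynomial is χ_A(x) = (x - 3)^3, so the eigenvalues are known. The minimal polynomial is
  m_A(x) = Π_λ (x − λ)^{k_λ}
where k_λ is the size of the *largest* Jordan block for λ (equivalently, the smallest k with (A − λI)^k v = 0 for every generalised eigenvector v of λ).

  λ = 3: largest Jordan block has size 3, contributing (x − 3)^3

So m_A(x) = (x - 3)^3 = x^3 - 9*x^2 + 27*x - 27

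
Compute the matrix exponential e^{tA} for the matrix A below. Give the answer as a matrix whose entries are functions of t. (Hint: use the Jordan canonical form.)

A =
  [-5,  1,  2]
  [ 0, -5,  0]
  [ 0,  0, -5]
e^{tA} =
  [exp(-5*t), t*exp(-5*t), 2*t*exp(-5*t)]
  [0, exp(-5*t), 0]
  [0, 0, exp(-5*t)]

Strategy: write A = P · J · P⁻¹ where J is a Jordan canonical form, so e^{tA} = P · e^{tJ} · P⁻¹, and e^{tJ} can be computed block-by-block.

A has Jordan form
J =
  [-5,  1,  0]
  [ 0, -5,  0]
  [ 0,  0, -5]
(up to reordering of blocks).

Per-block formulas:
  For a 1×1 block at λ = -5: exp(t · [-5]) = [e^(-5t)].
  For a 2×2 Jordan block J_2(-5): exp(t · J_2(-5)) = e^(-5t)·(I + t·N), where N is the 2×2 nilpotent shift.

After assembling e^{tJ} and conjugating by P, we get:

e^{tA} =
  [exp(-5*t), t*exp(-5*t), 2*t*exp(-5*t)]
  [0, exp(-5*t), 0]
  [0, 0, exp(-5*t)]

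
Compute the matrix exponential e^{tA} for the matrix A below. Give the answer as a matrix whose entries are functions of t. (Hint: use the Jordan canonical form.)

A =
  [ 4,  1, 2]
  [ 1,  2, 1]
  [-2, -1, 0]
e^{tA} =
  [t^2*exp(2*t)/2 + 2*t*exp(2*t) + exp(2*t), t*exp(2*t), t^2*exp(2*t)/2 + 2*t*exp(2*t)]
  [t*exp(2*t), exp(2*t), t*exp(2*t)]
  [-t^2*exp(2*t)/2 - 2*t*exp(2*t), -t*exp(2*t), -t^2*exp(2*t)/2 - 2*t*exp(2*t) + exp(2*t)]

Strategy: write A = P · J · P⁻¹ where J is a Jordan canonical form, so e^{tA} = P · e^{tJ} · P⁻¹, and e^{tJ} can be computed block-by-block.

A has Jordan form
J =
  [2, 1, 0]
  [0, 2, 1]
  [0, 0, 2]
(up to reordering of blocks).

Per-block formulas:
  For a 3×3 Jordan block J_3(2): exp(t · J_3(2)) = e^(2t)·(I + t·N + (t^2/2)·N^2), where N is the 3×3 nilpotent shift.

After assembling e^{tJ} and conjugating by P, we get:

e^{tA} =
  [t^2*exp(2*t)/2 + 2*t*exp(2*t) + exp(2*t), t*exp(2*t), t^2*exp(2*t)/2 + 2*t*exp(2*t)]
  [t*exp(2*t), exp(2*t), t*exp(2*t)]
  [-t^2*exp(2*t)/2 - 2*t*exp(2*t), -t*exp(2*t), -t^2*exp(2*t)/2 - 2*t*exp(2*t) + exp(2*t)]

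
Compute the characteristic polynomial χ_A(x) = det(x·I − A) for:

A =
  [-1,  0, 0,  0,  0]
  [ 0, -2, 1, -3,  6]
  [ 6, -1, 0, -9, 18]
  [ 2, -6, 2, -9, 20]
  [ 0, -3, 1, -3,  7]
x^5 + 5*x^4 + 6*x^3 - 2*x^2 - 7*x - 3

Expanding det(x·I − A) (e.g. by cofactor expansion or by noting that A is similar to its Jordan form J, which has the same characteristic polynomial as A) gives
  χ_A(x) = x^5 + 5*x^4 + 6*x^3 - 2*x^2 - 7*x - 3
which factors as (x - 1)*(x + 1)^3*(x + 3). The eigenvalues (with algebraic multiplicities) are λ = -3 with multiplicity 1, λ = -1 with multiplicity 3, λ = 1 with multiplicity 1.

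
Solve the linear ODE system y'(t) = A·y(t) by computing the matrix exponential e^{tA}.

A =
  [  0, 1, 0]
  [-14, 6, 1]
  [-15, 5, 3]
e^{tA} =
  [-5*t^2*exp(3*t)/2 - 3*t*exp(3*t) + exp(3*t), t*exp(3*t), t^2*exp(3*t)/2]
  [-15*t^2*exp(3*t)/2 - 14*t*exp(3*t), 3*t*exp(3*t) + exp(3*t), 3*t^2*exp(3*t)/2 + t*exp(3*t)]
  [-25*t^2*exp(3*t)/2 - 15*t*exp(3*t), 5*t*exp(3*t), 5*t^2*exp(3*t)/2 + exp(3*t)]

Strategy: write A = P · J · P⁻¹ where J is a Jordan canonical form, so e^{tA} = P · e^{tJ} · P⁻¹, and e^{tJ} can be computed block-by-block.

A has Jordan form
J =
  [3, 1, 0]
  [0, 3, 1]
  [0, 0, 3]
(up to reordering of blocks).

Per-block formulas:
  For a 3×3 Jordan block J_3(3): exp(t · J_3(3)) = e^(3t)·(I + t·N + (t^2/2)·N^2), where N is the 3×3 nilpotent shift.

After assembling e^{tJ} and conjugating by P, we get:

e^{tA} =
  [-5*t^2*exp(3*t)/2 - 3*t*exp(3*t) + exp(3*t), t*exp(3*t), t^2*exp(3*t)/2]
  [-15*t^2*exp(3*t)/2 - 14*t*exp(3*t), 3*t*exp(3*t) + exp(3*t), 3*t^2*exp(3*t)/2 + t*exp(3*t)]
  [-25*t^2*exp(3*t)/2 - 15*t*exp(3*t), 5*t*exp(3*t), 5*t^2*exp(3*t)/2 + exp(3*t)]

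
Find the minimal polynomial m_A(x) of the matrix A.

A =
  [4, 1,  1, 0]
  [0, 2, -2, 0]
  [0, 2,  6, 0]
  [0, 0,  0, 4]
x^2 - 8*x + 16

The characteristic polynomial is χ_A(x) = (x - 4)^4, so the eigenvalues are known. The minimal polynomial is
  m_A(x) = Π_λ (x − λ)^{k_λ}
where k_λ is the size of the *largest* Jordan block for λ (equivalently, the smallest k with (A − λI)^k v = 0 for every generalised eigenvector v of λ).

  λ = 4: largest Jordan block has size 2, contributing (x − 4)^2

So m_A(x) = (x - 4)^2 = x^2 - 8*x + 16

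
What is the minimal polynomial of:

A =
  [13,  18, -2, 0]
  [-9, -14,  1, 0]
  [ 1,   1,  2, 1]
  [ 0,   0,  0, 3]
x^4 - 4*x^3 - 18*x^2 + 108*x - 135

The characteristic polynomial is χ_A(x) = (x - 3)^3*(x + 5), so the eigenvalues are known. The minimal polynomial is
  m_A(x) = Π_λ (x − λ)^{k_λ}
where k_λ is the size of the *largest* Jordan block for λ (equivalently, the smallest k with (A − λI)^k v = 0 for every generalised eigenvector v of λ).

  λ = -5: largest Jordan block has size 1, contributing (x + 5)
  λ = 3: largest Jordan block has size 3, contributing (x − 3)^3

So m_A(x) = (x - 3)^3*(x + 5) = x^4 - 4*x^3 - 18*x^2 + 108*x - 135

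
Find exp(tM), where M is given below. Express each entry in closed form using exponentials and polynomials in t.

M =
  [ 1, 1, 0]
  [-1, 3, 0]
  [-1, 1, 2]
e^{tM} =
  [-t*exp(2*t) + exp(2*t), t*exp(2*t), 0]
  [-t*exp(2*t), t*exp(2*t) + exp(2*t), 0]
  [-t*exp(2*t), t*exp(2*t), exp(2*t)]

Strategy: write M = P · J · P⁻¹ where J is a Jordan canonical form, so e^{tM} = P · e^{tJ} · P⁻¹, and e^{tJ} can be computed block-by-block.

M has Jordan form
J =
  [2, 1, 0]
  [0, 2, 0]
  [0, 0, 2]
(up to reordering of blocks).

Per-block formulas:
  For a 2×2 Jordan block J_2(2): exp(t · J_2(2)) = e^(2t)·(I + t·N), where N is the 2×2 nilpotent shift.
  For a 1×1 block at λ = 2: exp(t · [2]) = [e^(2t)].

After assembling e^{tJ} and conjugating by P, we get:

e^{tM} =
  [-t*exp(2*t) + exp(2*t), t*exp(2*t), 0]
  [-t*exp(2*t), t*exp(2*t) + exp(2*t), 0]
  [-t*exp(2*t), t*exp(2*t), exp(2*t)]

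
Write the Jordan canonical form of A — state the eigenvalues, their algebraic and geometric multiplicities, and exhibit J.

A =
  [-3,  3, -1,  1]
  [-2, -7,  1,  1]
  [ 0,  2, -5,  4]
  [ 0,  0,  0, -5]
J_3(-5) ⊕ J_1(-5)

The characteristic polynomial is
  det(x·I − A) = x^4 + 20*x^3 + 150*x^2 + 500*x + 625 = (x + 5)^4

Eigenvalues and multiplicities (the geometric multiplicity of λ is n − rank(A − λI), which equals the number of Jordan blocks for λ):
  λ = -5: algebraic multiplicity = 4, geometric multiplicity = 2

Determining the block sizes for each eigenvalue:
  λ = -5: with am = 4 and gm = 2, the partition is not yet determined (e.g. several partitions of 4 into 2 parts exist). Let N = A − (-5)·I. Computing rank(N^1) = 2, rank(N^2) = 1, rank(N^3) = 0; the number of blocks of size ≥ j is rank(N^{j−1}) − rank(N^j), giving [2, 1, 1]. So we have 1 block(s) of size 3, 1 block(s) of size 1 → block sizes [3, 1]

Assembling the blocks gives a Jordan form
J =
  [-5,  1,  0,  0]
  [ 0, -5,  1,  0]
  [ 0,  0, -5,  0]
  [ 0,  0,  0, -5]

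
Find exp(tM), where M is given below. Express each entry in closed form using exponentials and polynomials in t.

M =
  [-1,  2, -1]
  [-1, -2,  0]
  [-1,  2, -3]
e^{tM} =
  [t*exp(-2*t) + exp(-2*t), 2*t*exp(-2*t), -t*exp(-2*t)]
  [-t^2*exp(-2*t)/2 - t*exp(-2*t), -t^2*exp(-2*t) + exp(-2*t), t^2*exp(-2*t)/2]
  [-t^2*exp(-2*t) - t*exp(-2*t), -2*t^2*exp(-2*t) + 2*t*exp(-2*t), t^2*exp(-2*t) - t*exp(-2*t) + exp(-2*t)]

Strategy: write M = P · J · P⁻¹ where J is a Jordan canonical form, so e^{tM} = P · e^{tJ} · P⁻¹, and e^{tJ} can be computed block-by-block.

M has Jordan form
J =
  [-2,  1,  0]
  [ 0, -2,  1]
  [ 0,  0, -2]
(up to reordering of blocks).

Per-block formulas:
  For a 3×3 Jordan block J_3(-2): exp(t · J_3(-2)) = e^(-2t)·(I + t·N + (t^2/2)·N^2), where N is the 3×3 nilpotent shift.

After assembling e^{tJ} and conjugating by P, we get:

e^{tM} =
  [t*exp(-2*t) + exp(-2*t), 2*t*exp(-2*t), -t*exp(-2*t)]
  [-t^2*exp(-2*t)/2 - t*exp(-2*t), -t^2*exp(-2*t) + exp(-2*t), t^2*exp(-2*t)/2]
  [-t^2*exp(-2*t) - t*exp(-2*t), -2*t^2*exp(-2*t) + 2*t*exp(-2*t), t^2*exp(-2*t) - t*exp(-2*t) + exp(-2*t)]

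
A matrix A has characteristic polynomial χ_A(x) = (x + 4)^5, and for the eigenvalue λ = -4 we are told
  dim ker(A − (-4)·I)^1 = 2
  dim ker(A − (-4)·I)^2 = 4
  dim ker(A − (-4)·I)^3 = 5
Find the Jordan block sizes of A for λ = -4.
Block sizes for λ = -4: [3, 2]

From the dimensions of kernels of powers, the number of Jordan blocks of size at least j is d_j − d_{j−1} where d_j = dim ker(N^j) (with d_0 = 0). Computing the differences gives [2, 2, 1].
The number of blocks of size exactly k is (#blocks of size ≥ k) − (#blocks of size ≥ k + 1), so the partition is: 1 block(s) of size 2, 1 block(s) of size 3.
In nonincreasing order the block sizes are [3, 2].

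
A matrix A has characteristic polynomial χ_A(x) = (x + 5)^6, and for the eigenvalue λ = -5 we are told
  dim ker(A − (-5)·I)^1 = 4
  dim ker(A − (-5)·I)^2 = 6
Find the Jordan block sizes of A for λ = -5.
Block sizes for λ = -5: [2, 2, 1, 1]

From the dimensions of kernels of powers, the number of Jordan blocks of size at least j is d_j − d_{j−1} where d_j = dim ker(N^j) (with d_0 = 0). Computing the differences gives [4, 2].
The number of blocks of size exactly k is (#blocks of size ≥ k) − (#blocks of size ≥ k + 1), so the partition is: 2 block(s) of size 1, 2 block(s) of size 2.
In nonincreasing order the block sizes are [2, 2, 1, 1].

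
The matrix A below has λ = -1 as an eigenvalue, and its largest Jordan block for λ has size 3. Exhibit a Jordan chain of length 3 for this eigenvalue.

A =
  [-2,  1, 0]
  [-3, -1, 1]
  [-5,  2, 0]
A Jordan chain for λ = -1 of length 3:
v_1 = (-2, -2, -6)ᵀ
v_2 = (-1, -3, -5)ᵀ
v_3 = (1, 0, 0)ᵀ

Let N = A − (-1)·I. We want v_3 with N^3 v_3 = 0 but N^2 v_3 ≠ 0; then v_{j-1} := N · v_j for j = 3, …, 2.

Pick v_3 = (1, 0, 0)ᵀ.
Then v_2 = N · v_3 = (-1, -3, -5)ᵀ.
Then v_1 = N · v_2 = (-2, -2, -6)ᵀ.

Sanity check: (A − (-1)·I) v_1 = (0, 0, 0)ᵀ = 0. ✓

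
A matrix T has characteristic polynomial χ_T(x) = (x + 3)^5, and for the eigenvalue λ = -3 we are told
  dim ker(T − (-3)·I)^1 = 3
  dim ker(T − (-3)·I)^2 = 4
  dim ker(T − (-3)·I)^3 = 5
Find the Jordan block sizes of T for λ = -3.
Block sizes for λ = -3: [3, 1, 1]

From the dimensions of kernels of powers, the number of Jordan blocks of size at least j is d_j − d_{j−1} where d_j = dim ker(N^j) (with d_0 = 0). Computing the differences gives [3, 1, 1].
The number of blocks of size exactly k is (#blocks of size ≥ k) − (#blocks of size ≥ k + 1), so the partition is: 2 block(s) of size 1, 1 block(s) of size 3.
In nonincreasing order the block sizes are [3, 1, 1].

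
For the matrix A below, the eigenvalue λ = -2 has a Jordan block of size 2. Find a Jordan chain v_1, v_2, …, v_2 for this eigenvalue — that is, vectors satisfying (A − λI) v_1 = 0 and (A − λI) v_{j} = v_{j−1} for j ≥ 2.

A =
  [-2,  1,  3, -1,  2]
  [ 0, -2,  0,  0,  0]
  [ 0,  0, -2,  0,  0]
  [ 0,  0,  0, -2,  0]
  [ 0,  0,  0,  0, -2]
A Jordan chain for λ = -2 of length 2:
v_1 = (1, 0, 0, 0, 0)ᵀ
v_2 = (0, 1, 0, 0, 0)ᵀ

Let N = A − (-2)·I. We want v_2 with N^2 v_2 = 0 but N^1 v_2 ≠ 0; then v_{j-1} := N · v_j for j = 2, …, 2.

Pick v_2 = (0, 1, 0, 0, 0)ᵀ.
Then v_1 = N · v_2 = (1, 0, 0, 0, 0)ᵀ.

Sanity check: (A − (-2)·I) v_1 = (0, 0, 0, 0, 0)ᵀ = 0. ✓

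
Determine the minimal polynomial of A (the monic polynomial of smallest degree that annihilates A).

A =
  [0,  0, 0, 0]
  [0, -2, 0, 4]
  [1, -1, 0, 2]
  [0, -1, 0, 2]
x^2

The characteristic polynomial is χ_A(x) = x^4, so the eigenvalues are known. The minimal polynomial is
  m_A(x) = Π_λ (x − λ)^{k_λ}
where k_λ is the size of the *largest* Jordan block for λ (equivalently, the smallest k with (A − λI)^k v = 0 for every generalised eigenvector v of λ).

  λ = 0: largest Jordan block has size 2, contributing (x − 0)^2

So m_A(x) = x^2 = x^2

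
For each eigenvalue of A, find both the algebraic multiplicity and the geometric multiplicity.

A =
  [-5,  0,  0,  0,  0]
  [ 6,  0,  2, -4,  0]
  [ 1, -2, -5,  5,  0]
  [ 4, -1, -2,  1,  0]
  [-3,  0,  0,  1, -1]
λ = -5: alg = 1, geom = 1; λ = -2: alg = 1, geom = 1; λ = -1: alg = 3, geom = 2

Step 1 — factor the characteristic polynomial to read off the algebraic multiplicities:
  χ_A(x) = (x + 1)^3*(x + 2)*(x + 5)

Step 2 — compute geometric multiplicities via the rank-nullity identity g(λ) = n − rank(A − λI):
  rank(A − (-5)·I) = 4, so dim ker(A − (-5)·I) = n − 4 = 1
  rank(A − (-2)·I) = 4, so dim ker(A − (-2)·I) = n − 4 = 1
  rank(A − (-1)·I) = 3, so dim ker(A − (-1)·I) = n − 3 = 2

Summary:
  λ = -5: algebraic multiplicity = 1, geometric multiplicity = 1
  λ = -2: algebraic multiplicity = 1, geometric multiplicity = 1
  λ = -1: algebraic multiplicity = 3, geometric multiplicity = 2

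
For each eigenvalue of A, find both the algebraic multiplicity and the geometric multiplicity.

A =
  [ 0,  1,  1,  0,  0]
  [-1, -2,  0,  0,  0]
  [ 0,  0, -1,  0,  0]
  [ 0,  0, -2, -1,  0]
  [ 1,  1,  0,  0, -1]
λ = -1: alg = 5, geom = 3

Step 1 — factor the characteristic polynomial to read off the algebraic multiplicities:
  χ_A(x) = (x + 1)^5

Step 2 — compute geometric multiplicities via the rank-nullity identity g(λ) = n − rank(A − λI):
  rank(A − (-1)·I) = 2, so dim ker(A − (-1)·I) = n − 2 = 3

Summary:
  λ = -1: algebraic multiplicity = 5, geometric multiplicity = 3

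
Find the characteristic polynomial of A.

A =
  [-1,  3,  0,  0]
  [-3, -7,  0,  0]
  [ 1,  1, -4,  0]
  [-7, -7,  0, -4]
x^4 + 16*x^3 + 96*x^2 + 256*x + 256

Expanding det(x·I − A) (e.g. by cofactor expansion or by noting that A is similar to its Jordan form J, which has the same characteristic polynomial as A) gives
  χ_A(x) = x^4 + 16*x^3 + 96*x^2 + 256*x + 256
which factors as (x + 4)^4. The eigenvalues (with algebraic multiplicities) are λ = -4 with multiplicity 4.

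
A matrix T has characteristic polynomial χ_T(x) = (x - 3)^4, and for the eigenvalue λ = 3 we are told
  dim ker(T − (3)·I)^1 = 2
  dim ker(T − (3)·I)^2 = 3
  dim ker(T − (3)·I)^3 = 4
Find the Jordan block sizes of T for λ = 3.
Block sizes for λ = 3: [3, 1]

From the dimensions of kernels of powers, the number of Jordan blocks of size at least j is d_j − d_{j−1} where d_j = dim ker(N^j) (with d_0 = 0). Computing the differences gives [2, 1, 1].
The number of blocks of size exactly k is (#blocks of size ≥ k) − (#blocks of size ≥ k + 1), so the partition is: 1 block(s) of size 1, 1 block(s) of size 3.
In nonincreasing order the block sizes are [3, 1].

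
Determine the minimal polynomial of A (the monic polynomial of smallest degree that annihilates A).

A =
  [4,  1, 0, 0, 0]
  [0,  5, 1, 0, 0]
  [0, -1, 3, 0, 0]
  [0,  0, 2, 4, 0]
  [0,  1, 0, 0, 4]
x^3 - 12*x^2 + 48*x - 64

The characteristic polynomial is χ_A(x) = (x - 4)^5, so the eigenvalues are known. The minimal polynomial is
  m_A(x) = Π_λ (x − λ)^{k_λ}
where k_λ is the size of the *largest* Jordan block for λ (equivalently, the smallest k with (A − λI)^k v = 0 for every generalised eigenvector v of λ).

  λ = 4: largest Jordan block has size 3, contributing (x − 4)^3

So m_A(x) = (x - 4)^3 = x^3 - 12*x^2 + 48*x - 64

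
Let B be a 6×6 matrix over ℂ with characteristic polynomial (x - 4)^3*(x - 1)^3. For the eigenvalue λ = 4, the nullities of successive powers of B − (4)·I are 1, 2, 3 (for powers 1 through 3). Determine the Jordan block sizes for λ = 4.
Block sizes for λ = 4: [3]

From the dimensions of kernels of powers, the number of Jordan blocks of size at least j is d_j − d_{j−1} where d_j = dim ker(N^j) (with d_0 = 0). Computing the differences gives [1, 1, 1].
The number of blocks of size exactly k is (#blocks of size ≥ k) − (#blocks of size ≥ k + 1), so the partition is: 1 block(s) of size 3.
In nonincreasing order the block sizes are [3].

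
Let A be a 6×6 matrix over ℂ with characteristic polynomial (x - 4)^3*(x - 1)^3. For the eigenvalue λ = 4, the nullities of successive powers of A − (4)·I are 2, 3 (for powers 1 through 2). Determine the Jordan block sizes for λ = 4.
Block sizes for λ = 4: [2, 1]

From the dimensions of kernels of powers, the number of Jordan blocks of size at least j is d_j − d_{j−1} where d_j = dim ker(N^j) (with d_0 = 0). Computing the differences gives [2, 1].
The number of blocks of size exactly k is (#blocks of size ≥ k) − (#blocks of size ≥ k + 1), so the partition is: 1 block(s) of size 1, 1 block(s) of size 2.
In nonincreasing order the block sizes are [2, 1].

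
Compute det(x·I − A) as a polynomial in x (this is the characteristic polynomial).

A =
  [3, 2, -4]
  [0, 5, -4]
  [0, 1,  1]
x^3 - 9*x^2 + 27*x - 27

Expanding det(x·I − A) (e.g. by cofactor expansion or by noting that A is similar to its Jordan form J, which has the same characteristic polynomial as A) gives
  χ_A(x) = x^3 - 9*x^2 + 27*x - 27
which factors as (x - 3)^3. The eigenvalues (with algebraic multiplicities) are λ = 3 with multiplicity 3.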